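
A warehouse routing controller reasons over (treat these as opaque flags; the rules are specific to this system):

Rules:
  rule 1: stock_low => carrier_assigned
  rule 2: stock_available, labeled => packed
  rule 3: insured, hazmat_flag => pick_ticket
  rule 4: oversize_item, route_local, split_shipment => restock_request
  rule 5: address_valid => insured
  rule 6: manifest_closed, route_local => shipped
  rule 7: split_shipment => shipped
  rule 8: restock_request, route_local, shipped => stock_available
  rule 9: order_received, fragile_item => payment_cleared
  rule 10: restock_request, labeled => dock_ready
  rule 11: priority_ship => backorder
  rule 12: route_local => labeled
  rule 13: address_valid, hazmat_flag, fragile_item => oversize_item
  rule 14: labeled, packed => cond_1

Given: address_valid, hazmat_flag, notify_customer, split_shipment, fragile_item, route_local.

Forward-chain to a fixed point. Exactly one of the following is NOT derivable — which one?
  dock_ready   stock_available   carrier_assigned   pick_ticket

Round 1 — rule 5, rule 7, rule 12, rule 13, derive insured, shipped, labeled, oversize_item.
Round 2 — rule 3, rule 4, derive pick_ticket, restock_request.
Round 3 — rule 8, rule 10, derive stock_available, dock_ready.
Round 4 — rule 2, derive packed.
Round 5 — rule 14, derive cond_1.
Derived: dock_ready (round 3), pick_ticket (round 2), stock_available (round 3). carrier_assigned never appears in any round.

carrier_assigned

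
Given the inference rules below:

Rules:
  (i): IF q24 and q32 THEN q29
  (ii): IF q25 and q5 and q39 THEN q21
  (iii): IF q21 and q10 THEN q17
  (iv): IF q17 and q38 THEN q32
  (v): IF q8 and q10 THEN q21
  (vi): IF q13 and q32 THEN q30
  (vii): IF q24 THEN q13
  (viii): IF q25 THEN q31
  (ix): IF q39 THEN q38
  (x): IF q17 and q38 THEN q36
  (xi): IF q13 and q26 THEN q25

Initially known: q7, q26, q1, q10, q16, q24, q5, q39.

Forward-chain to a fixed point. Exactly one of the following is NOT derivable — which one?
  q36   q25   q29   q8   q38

q8

Round 1 fires (vii), (ix), giving q13, q38.
Round 2 fires (xi), giving q25.
Round 3 fires (ii), (viii), giving q21, q31.
Round 4 fires (iii), giving q17.
Round 5 fires (iv), (x), giving q32, q36.
Round 6 fires (i), (vi), giving q29, q30.
Derived: q38 (round 1), q25 (round 2), q36 (round 5), q29 (round 6). q8 never appears in any round.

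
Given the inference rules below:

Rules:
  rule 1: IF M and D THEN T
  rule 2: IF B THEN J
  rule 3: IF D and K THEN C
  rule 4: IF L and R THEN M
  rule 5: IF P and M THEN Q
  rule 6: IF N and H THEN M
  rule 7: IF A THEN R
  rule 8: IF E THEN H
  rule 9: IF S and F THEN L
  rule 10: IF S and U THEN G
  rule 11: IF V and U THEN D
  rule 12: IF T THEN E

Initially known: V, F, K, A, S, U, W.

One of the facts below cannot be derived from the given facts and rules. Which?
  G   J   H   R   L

J

Round 1: rule 7 [IF A THEN R]; rule 9 [IF S and F THEN L]; rule 10 [IF S and U THEN G]; rule 11 [IF V and U THEN D]. Adds R, L, G, D.
Round 2: rule 3 [IF D and K THEN C]; rule 4 [IF L and R THEN M]. Adds C, M.
Round 3: rule 1 [IF M and D THEN T]. Adds T.
Round 4: rule 12 [IF T THEN E]. Adds E.
Round 5: rule 8 [IF E THEN H]. Adds H.
Derived: L (round 1), R (round 1), H (round 5), G (round 1). J never appears in any round.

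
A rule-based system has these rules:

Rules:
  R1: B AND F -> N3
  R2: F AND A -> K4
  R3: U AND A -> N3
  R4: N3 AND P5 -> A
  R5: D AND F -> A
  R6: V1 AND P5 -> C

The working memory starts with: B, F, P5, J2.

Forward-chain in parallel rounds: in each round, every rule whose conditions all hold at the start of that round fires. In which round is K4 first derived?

3

[1] R1 [B AND F -> N3]. ⇒ new: N3.
[2] R4 [N3 AND P5 -> A]. ⇒ new: A.
[3] R2 [F AND A -> K4]. ⇒ new: K4.
K4 first appears in round 3.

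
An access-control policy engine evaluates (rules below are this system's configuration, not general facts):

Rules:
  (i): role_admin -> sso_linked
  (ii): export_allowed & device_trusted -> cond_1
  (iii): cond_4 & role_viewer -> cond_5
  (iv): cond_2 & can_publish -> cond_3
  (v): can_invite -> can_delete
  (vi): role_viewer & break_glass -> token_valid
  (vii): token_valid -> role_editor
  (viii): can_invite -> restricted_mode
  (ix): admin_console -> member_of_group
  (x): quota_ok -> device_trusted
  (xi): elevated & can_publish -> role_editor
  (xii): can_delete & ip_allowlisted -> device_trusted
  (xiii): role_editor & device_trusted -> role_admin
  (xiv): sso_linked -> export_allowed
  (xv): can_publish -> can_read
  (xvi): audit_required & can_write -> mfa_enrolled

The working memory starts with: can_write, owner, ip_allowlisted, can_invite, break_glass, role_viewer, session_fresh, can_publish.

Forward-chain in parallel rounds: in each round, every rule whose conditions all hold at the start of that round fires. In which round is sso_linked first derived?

Round 1 — (v), (vi), (viii), (xv), derive can_delete, token_valid, restricted_mode, can_read.
Round 2 — (vii), (xii), derive role_editor, device_trusted.
Round 3 — (xiii), derive role_admin.
Round 4 — (i), derive sso_linked.
sso_linked first appears in round 4.

4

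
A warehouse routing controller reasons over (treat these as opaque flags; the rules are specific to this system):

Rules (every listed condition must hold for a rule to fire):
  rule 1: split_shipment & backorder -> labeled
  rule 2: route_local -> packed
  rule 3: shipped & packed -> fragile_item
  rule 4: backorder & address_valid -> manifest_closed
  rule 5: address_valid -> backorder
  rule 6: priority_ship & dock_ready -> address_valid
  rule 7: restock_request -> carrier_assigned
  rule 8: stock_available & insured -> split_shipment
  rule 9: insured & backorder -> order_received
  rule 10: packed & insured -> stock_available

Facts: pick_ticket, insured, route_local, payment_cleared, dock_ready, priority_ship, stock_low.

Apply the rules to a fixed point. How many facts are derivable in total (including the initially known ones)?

15

Round 1: rule 2 [route_local -> packed]; rule 6 [priority_ship & dock_ready -> address_valid]. New: packed, address_valid.
Round 2: rule 5 [address_valid -> backorder]; rule 10 [packed & insured -> stock_available]. New: backorder, stock_available.
Round 3: rule 4 [backorder & address_valid -> manifest_closed]; rule 8 [stock_available & insured -> split_shipment]; rule 9 [insured & backorder -> order_received]. New: manifest_closed, split_shipment, order_received.
Round 4: rule 1 [split_shipment & backorder -> labeled]. New: labeled.
Closure: {address_valid, backorder, dock_ready, insured, labeled, manifest_closed, order_received, packed, payment_cleared, pick_ticket, priority_ship, route_local, split_shipment, stock_available, stock_low} — 15 facts.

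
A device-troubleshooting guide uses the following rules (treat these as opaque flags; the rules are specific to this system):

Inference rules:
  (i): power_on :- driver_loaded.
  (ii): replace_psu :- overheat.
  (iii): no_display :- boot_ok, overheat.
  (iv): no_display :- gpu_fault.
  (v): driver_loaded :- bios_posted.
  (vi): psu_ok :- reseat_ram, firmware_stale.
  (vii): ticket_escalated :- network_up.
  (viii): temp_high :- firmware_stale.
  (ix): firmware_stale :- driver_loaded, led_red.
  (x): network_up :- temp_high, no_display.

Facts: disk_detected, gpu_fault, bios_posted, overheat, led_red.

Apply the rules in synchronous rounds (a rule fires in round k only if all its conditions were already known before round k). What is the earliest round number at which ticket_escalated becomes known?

5

Round 1 — (ii), (iv), (v), derive replace_psu, no_display, driver_loaded.
Round 2 — (i), (ix), derive power_on, firmware_stale.
Round 3 — (viii), derive temp_high.
Round 4 — (x), derive network_up.
Round 5 — (vii), derive ticket_escalated.
ticket_escalated first appears in round 5.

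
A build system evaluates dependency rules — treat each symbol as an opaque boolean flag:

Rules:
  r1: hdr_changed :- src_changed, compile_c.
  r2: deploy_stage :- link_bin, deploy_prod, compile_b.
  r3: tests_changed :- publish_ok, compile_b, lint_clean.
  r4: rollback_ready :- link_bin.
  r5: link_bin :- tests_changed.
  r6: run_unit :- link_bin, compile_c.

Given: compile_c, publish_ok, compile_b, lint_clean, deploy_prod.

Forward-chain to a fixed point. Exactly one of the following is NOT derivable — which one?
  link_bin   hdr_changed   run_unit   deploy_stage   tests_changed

Round 1: r3 [tests_changed :- publish_ok, compile_b, lint_clean.]. New: tests_changed.
Round 2: r5 [link_bin :- tests_changed.]. New: link_bin.
Round 3: r2 [deploy_stage :- link_bin, deploy_prod, compile_b.]; r4 [rollback_ready :- link_bin.]; r6 [run_unit :- link_bin, compile_c.]. New: deploy_stage, rollback_ready, run_unit.
Derived: deploy_stage (round 3), run_unit (round 3), link_bin (round 2), tests_changed (round 1). hdr_changed never appears in any round.

hdr_changed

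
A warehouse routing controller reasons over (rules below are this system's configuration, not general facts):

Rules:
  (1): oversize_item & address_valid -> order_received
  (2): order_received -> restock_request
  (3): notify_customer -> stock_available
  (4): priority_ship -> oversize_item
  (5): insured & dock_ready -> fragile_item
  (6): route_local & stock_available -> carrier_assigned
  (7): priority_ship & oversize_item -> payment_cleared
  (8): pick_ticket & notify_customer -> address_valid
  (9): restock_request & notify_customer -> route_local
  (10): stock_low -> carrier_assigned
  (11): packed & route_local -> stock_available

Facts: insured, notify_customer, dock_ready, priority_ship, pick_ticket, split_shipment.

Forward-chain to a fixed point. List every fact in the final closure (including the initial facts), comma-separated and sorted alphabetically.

Round 1: (3) [notify_customer -> stock_available]; (4) [priority_ship -> oversize_item]; (5) [insured & dock_ready -> fragile_item]; (8) [pick_ticket & notify_customer -> address_valid]. Adds stock_available, oversize_item, fragile_item, address_valid.
Round 2: (1) [oversize_item & address_valid -> order_received]; (7) [priority_ship & oversize_item -> payment_cleared]. Adds order_received, payment_cleared.
Round 3: (2) [order_received -> restock_request]. Adds restock_request.
Round 4: (9) [restock_request & notify_customer -> route_local]. Adds route_local.
Round 5: (6) [route_local & stock_available -> carrier_assigned]. Adds carrier_assigned.

address_valid, carrier_assigned, dock_ready, fragile_item, insured, notify_customer, order_received, oversize_item, payment_cleared, pick_ticket, priority_ship, restock_request, route_local, split_shipment, stock_available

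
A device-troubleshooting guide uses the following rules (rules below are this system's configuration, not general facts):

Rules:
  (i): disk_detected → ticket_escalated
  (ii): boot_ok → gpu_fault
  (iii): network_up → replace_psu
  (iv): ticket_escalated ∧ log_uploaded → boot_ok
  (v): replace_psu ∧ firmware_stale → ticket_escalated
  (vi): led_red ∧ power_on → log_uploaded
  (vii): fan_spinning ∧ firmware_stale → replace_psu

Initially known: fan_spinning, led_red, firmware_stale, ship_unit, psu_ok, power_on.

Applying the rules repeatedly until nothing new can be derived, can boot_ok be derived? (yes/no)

yes

Round 1 fires (vi), (vii), giving log_uploaded, replace_psu.
Round 2 fires (v), giving ticket_escalated.
Round 3 fires (iv), giving boot_ok.
Round 4 fires (ii), giving gpu_fault.
boot_ok appears in round 3, so it is derivable.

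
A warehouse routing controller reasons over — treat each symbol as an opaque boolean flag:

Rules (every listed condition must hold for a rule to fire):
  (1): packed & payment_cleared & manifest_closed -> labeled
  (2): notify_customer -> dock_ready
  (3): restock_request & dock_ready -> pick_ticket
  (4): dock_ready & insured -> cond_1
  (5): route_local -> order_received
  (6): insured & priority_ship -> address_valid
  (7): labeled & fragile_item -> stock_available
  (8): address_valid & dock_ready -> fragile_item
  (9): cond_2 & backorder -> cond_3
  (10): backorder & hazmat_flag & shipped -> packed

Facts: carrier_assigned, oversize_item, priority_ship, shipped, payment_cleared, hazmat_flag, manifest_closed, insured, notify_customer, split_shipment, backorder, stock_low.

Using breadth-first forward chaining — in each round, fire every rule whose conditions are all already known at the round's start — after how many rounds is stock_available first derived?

3

Round 1 fires (2), (6), (10), giving dock_ready, address_valid, packed.
Round 2 fires (1), (4), (8), giving labeled, cond_1, fragile_item.
Round 3 fires (7), giving stock_available.
stock_available first appears in round 3.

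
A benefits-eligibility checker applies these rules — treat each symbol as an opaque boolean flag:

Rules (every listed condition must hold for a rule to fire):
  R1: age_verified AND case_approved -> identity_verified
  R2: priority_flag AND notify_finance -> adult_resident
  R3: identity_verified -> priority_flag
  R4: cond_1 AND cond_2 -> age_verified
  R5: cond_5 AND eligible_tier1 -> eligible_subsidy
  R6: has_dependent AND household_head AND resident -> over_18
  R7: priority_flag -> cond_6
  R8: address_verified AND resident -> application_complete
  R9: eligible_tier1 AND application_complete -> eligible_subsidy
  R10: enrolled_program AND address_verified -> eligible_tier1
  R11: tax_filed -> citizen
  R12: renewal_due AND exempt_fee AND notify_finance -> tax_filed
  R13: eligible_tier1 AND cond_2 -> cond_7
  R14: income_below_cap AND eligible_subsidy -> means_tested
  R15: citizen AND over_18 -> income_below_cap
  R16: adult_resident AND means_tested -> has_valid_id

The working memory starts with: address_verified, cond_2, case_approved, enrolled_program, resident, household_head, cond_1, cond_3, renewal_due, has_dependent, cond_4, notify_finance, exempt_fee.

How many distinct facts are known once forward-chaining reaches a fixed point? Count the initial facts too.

28

Round 1: R4 [cond_1 AND cond_2 -> age_verified]; R6 [has_dependent AND household_head AND resident -> over_18]; R8 [address_verified AND resident -> application_complete]; R10 [enrolled_program AND address_verified -> eligible_tier1]; R12 [renewal_due AND exempt_fee AND notify_finance -> tax_filed]. New: age_verified, over_18, application_complete, eligible_tier1, tax_filed.
Round 2: R1 [age_verified AND case_approved -> identity_verified]; R9 [eligible_tier1 AND application_complete -> eligible_subsidy]; R11 [tax_filed -> citizen]; R13 [eligible_tier1 AND cond_2 -> cond_7]. New: identity_verified, eligible_subsidy, citizen, cond_7.
Round 3: R3 [identity_verified -> priority_flag]; R15 [citizen AND over_18 -> income_below_cap]. New: priority_flag, income_below_cap.
Round 4: R2 [priority_flag AND notify_finance -> adult_resident]; R7 [priority_flag -> cond_6]; R14 [income_below_cap AND eligible_subsidy -> means_tested]. New: adult_resident, cond_6, means_tested.
Round 5: R16 [adult_resident AND means_tested -> has_valid_id]. New: has_valid_id.
Closure: {address_verified, adult_resident, age_verified, application_complete, case_approved, citizen, cond_1, cond_2, cond_3, cond_4, cond_6, cond_7, eligible_subsidy, eligible_tier1, enrolled_program, exempt_fee, has_dependent, has_valid_id, household_head, identity_verified, income_below_cap, means_tested, notify_finance, over_18, priority_flag, renewal_due, resident, tax_filed} — 28 facts.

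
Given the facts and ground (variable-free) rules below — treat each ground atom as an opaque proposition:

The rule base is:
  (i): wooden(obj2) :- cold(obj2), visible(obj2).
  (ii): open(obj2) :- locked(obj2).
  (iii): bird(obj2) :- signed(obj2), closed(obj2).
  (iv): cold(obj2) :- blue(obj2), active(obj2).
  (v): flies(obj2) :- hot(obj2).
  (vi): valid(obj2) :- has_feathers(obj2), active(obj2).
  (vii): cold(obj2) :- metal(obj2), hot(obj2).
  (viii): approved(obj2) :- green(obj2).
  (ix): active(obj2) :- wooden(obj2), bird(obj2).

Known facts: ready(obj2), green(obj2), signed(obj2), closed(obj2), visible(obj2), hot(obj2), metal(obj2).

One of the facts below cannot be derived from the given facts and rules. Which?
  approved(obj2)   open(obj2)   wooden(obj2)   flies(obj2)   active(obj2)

open(obj2)

Round 1 fires (iii), (v), (vii), (viii), giving bird(obj2), flies(obj2), cold(obj2), approved(obj2).
Round 2 fires (i), giving wooden(obj2).
Round 3 fires (ix), giving active(obj2).
Derived: active(obj2) (round 3), wooden(obj2) (round 2), approved(obj2) (round 1), flies(obj2) (round 1). open(obj2) never appears in any round.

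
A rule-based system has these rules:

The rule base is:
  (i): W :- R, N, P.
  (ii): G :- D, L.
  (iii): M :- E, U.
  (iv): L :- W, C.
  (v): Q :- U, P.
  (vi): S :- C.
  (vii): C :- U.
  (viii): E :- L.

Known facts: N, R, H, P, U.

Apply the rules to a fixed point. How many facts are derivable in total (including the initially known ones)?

12

Round 1 fires (i), (v), (vii), giving W, Q, C.
Round 2 fires (iv), (vi), giving L, S.
Round 3 fires (viii), giving E.
Round 4 fires (iii), giving M.
Closure: {C, E, H, L, M, N, P, Q, R, S, U, W} — 12 facts.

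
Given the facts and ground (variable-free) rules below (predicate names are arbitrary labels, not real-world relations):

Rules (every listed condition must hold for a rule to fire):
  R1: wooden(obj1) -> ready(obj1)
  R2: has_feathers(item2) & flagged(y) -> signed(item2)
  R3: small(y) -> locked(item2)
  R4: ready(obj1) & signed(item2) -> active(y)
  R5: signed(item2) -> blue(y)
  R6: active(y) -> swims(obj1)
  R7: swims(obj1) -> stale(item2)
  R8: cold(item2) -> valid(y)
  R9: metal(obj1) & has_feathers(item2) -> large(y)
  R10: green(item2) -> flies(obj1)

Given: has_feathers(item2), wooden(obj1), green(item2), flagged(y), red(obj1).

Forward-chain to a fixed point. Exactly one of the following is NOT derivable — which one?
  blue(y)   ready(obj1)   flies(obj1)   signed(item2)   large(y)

Round 1: R1 [wooden(obj1) -> ready(obj1)]; R2 [has_feathers(item2) & flagged(y) -> signed(item2)]; R10 [green(item2) -> flies(obj1)]. Adds ready(obj1), signed(item2), flies(obj1).
Round 2: R4 [ready(obj1) & signed(item2) -> active(y)]; R5 [signed(item2) -> blue(y)]. Adds active(y), blue(y).
Round 3: R6 [active(y) -> swims(obj1)]. Adds swims(obj1).
Round 4: R7 [swims(obj1) -> stale(item2)]. Adds stale(item2).
Derived: blue(y) (round 2), flies(obj1) (round 1), signed(item2) (round 1), ready(obj1) (round 1). large(y) never appears in any round.

large(y)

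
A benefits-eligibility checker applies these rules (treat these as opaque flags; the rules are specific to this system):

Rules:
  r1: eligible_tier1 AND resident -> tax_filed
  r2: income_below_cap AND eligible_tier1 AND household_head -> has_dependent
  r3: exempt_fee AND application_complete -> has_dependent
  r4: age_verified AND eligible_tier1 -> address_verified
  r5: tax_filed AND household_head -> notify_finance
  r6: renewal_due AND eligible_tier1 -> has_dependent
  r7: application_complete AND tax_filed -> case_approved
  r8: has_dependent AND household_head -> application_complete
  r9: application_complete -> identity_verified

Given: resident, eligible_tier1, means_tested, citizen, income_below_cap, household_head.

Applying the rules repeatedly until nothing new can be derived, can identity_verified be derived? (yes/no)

Round 1: r1 [eligible_tier1 AND resident -> tax_filed]; r2 [income_below_cap AND eligible_tier1 AND household_head -> has_dependent]. New: tax_filed, has_dependent.
Round 2: r5 [tax_filed AND household_head -> notify_finance]; r8 [has_dependent AND household_head -> application_complete]. New: notify_finance, application_complete.
Round 3: r7 [application_complete AND tax_filed -> case_approved]; r9 [application_complete -> identity_verified]. New: case_approved, identity_verified.
identity_verified appears in round 3, so it is derivable.

yes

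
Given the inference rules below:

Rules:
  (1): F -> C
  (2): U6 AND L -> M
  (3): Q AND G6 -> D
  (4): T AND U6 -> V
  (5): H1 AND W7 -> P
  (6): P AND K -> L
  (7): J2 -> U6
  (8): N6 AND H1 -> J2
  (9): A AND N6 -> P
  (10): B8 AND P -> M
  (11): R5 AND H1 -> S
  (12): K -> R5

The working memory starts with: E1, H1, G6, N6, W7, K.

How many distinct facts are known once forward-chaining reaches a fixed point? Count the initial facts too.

13

[1] (5) [H1 AND W7 -> P]; (8) [N6 AND H1 -> J2]; (12) [K -> R5]. ⇒ new: P, J2, R5.
[2] (6) [P AND K -> L]; (7) [J2 -> U6]; (11) [R5 AND H1 -> S]. ⇒ new: L, U6, S.
[3] (2) [U6 AND L -> M]. ⇒ new: M.
Closure: {E1, G6, H1, J2, K, L, M, N6, P, R5, S, U6, W7} — 13 facts.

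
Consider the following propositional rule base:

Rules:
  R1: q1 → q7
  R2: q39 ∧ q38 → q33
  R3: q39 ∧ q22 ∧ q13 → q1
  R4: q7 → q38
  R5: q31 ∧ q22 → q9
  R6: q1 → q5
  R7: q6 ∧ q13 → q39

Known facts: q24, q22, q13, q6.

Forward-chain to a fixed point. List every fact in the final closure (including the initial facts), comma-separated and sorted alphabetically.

q1, q13, q22, q24, q33, q38, q39, q5, q6, q7

Round 1: R7 [q6 ∧ q13 → q39]. Adds q39.
Round 2: R3 [q39 ∧ q22 ∧ q13 → q1]. Adds q1.
Round 3: R1 [q1 → q7]; R6 [q1 → q5]. Adds q7, q5.
Round 4: R4 [q7 → q38]. Adds q38.
Round 5: R2 [q39 ∧ q38 → q33]. Adds q33.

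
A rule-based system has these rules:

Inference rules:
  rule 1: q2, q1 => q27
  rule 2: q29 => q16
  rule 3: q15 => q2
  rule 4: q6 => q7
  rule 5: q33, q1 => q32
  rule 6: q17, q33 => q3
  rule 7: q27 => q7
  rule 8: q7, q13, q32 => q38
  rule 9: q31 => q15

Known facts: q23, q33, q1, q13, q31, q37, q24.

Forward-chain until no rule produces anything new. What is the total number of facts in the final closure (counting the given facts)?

[1] rule 5 [q33, q1 => q32]; rule 9 [q31 => q15]. ⇒ new: q32, q15.
[2] rule 3 [q15 => q2]. ⇒ new: q2.
[3] rule 1 [q2, q1 => q27]. ⇒ new: q27.
[4] rule 7 [q27 => q7]. ⇒ new: q7.
[5] rule 8 [q7, q13, q32 => q38]. ⇒ new: q38.
Closure: {q1, q13, q15, q2, q23, q24, q27, q31, q32, q33, q37, q38, q7} — 13 facts.

13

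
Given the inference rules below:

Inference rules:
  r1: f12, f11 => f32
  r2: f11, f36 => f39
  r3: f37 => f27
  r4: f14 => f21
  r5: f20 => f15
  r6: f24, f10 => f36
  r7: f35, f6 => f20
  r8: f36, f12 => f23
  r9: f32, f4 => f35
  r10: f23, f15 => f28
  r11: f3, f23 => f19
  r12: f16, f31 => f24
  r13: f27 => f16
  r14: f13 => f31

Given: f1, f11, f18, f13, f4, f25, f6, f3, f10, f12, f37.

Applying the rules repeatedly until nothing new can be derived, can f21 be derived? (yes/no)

no

Round 1 — r1, r3, r14, derive f32, f27, f31.
Round 2 — r9, r13, derive f35, f16.
Round 3 — r7, r12, derive f20, f24.
Round 4 — r5, r6, derive f15, f36.
Round 5 — r2, r8, derive f39, f23.
Round 6 — r10, r11, derive f28, f19.
Fixed point reached. f21 is concluded only by r4; r4 needs f14 (never derived).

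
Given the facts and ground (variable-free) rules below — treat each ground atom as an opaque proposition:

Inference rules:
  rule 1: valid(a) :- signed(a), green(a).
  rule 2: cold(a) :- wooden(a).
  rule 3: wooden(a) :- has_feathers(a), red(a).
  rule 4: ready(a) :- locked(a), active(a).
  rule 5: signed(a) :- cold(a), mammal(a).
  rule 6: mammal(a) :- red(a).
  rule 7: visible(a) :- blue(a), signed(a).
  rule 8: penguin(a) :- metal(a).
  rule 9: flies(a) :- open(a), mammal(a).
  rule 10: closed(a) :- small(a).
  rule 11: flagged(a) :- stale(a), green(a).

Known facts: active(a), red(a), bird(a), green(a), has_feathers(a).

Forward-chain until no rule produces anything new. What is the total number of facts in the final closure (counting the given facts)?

10

Round 1 — rule 3, rule 6, derive wooden(a), mammal(a).
Round 2 — rule 2, derive cold(a).
Round 3 — rule 5, derive signed(a).
Round 4 — rule 1, derive valid(a).
Closure: {active(a), bird(a), cold(a), green(a), has_feathers(a), mammal(a), red(a), signed(a), valid(a), wooden(a)} — 10 facts.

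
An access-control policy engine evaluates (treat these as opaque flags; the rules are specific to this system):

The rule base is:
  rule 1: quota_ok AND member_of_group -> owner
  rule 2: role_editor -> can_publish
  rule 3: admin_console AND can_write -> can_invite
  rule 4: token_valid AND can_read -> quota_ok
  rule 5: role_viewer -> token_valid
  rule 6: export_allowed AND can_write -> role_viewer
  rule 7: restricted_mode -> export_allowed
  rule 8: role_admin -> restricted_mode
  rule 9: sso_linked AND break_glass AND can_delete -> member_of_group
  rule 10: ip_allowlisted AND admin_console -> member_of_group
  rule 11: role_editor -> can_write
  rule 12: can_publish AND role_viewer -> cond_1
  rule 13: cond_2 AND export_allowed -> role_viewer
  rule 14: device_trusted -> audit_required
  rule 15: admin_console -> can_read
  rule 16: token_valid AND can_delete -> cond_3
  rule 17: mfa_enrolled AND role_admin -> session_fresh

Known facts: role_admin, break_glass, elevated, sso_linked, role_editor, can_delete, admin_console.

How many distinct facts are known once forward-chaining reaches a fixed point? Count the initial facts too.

[1] rule 2 [role_editor -> can_publish]; rule 8 [role_admin -> restricted_mode]; rule 9 [sso_linked AND break_glass AND can_delete -> member_of_group]; rule 11 [role_editor -> can_write]; rule 15 [admin_console -> can_read]. ⇒ new: can_publish, restricted_mode, member_of_group, can_write, can_read.
[2] rule 3 [admin_console AND can_write -> can_invite]; rule 7 [restricted_mode -> export_allowed]. ⇒ new: can_invite, export_allowed.
[3] rule 6 [export_allowed AND can_write -> role_viewer]. ⇒ new: role_viewer.
[4] rule 5 [role_viewer -> token_valid]; rule 12 [can_publish AND role_viewer -> cond_1]. ⇒ new: token_valid, cond_1.
[5] rule 4 [token_valid AND can_read -> quota_ok]; rule 16 [token_valid AND can_delete -> cond_3]. ⇒ new: quota_ok, cond_3.
[6] rule 1 [quota_ok AND member_of_group -> owner]. ⇒ new: owner.
Closure: {admin_console, break_glass, can_delete, can_invite, can_publish, can_read, can_write, cond_1, cond_3, elevated, export_allowed, member_of_group, owner, quota_ok, restricted_mode, role_admin, role_editor, role_viewer, sso_linked, token_valid} — 20 facts.

20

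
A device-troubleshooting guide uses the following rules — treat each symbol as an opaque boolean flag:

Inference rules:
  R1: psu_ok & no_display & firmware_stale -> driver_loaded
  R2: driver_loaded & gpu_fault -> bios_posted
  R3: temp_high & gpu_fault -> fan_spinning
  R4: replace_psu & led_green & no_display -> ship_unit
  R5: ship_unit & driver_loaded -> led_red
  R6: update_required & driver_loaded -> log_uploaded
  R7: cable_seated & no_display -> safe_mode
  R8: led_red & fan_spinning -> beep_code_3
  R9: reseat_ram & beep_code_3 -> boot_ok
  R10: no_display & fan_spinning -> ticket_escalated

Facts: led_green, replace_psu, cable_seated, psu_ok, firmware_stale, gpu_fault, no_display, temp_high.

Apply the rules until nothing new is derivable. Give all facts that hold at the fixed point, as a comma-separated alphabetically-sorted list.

beep_code_3, bios_posted, cable_seated, driver_loaded, fan_spinning, firmware_stale, gpu_fault, led_green, led_red, no_display, psu_ok, replace_psu, safe_mode, ship_unit, temp_high, ticket_escalated

[1] R1 [psu_ok & no_display & firmware_stale -> driver_loaded]; R3 [temp_high & gpu_fault -> fan_spinning]; R4 [replace_psu & led_green & no_display -> ship_unit]; R7 [cable_seated & no_display -> safe_mode]. ⇒ new: driver_loaded, fan_spinning, ship_unit, safe_mode.
[2] R2 [driver_loaded & gpu_fault -> bios_posted]; R5 [ship_unit & driver_loaded -> led_red]; R10 [no_display & fan_spinning -> ticket_escalated]. ⇒ new: bios_posted, led_red, ticket_escalated.
[3] R8 [led_red & fan_spinning -> beep_code_3]. ⇒ new: beep_code_3.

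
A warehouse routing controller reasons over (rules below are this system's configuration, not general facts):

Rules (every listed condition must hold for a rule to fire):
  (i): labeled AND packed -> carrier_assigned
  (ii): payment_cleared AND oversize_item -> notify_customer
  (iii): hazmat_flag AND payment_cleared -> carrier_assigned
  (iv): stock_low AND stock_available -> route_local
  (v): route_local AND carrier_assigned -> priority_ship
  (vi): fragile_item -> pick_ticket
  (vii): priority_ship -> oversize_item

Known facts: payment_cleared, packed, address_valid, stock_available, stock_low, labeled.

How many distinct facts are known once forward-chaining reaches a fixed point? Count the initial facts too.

11

Round 1: (i) [labeled AND packed -> carrier_assigned]; (iv) [stock_low AND stock_available -> route_local]. Adds carrier_assigned, route_local.
Round 2: (v) [route_local AND carrier_assigned -> priority_ship]. Adds priority_ship.
Round 3: (vii) [priority_ship -> oversize_item]. Adds oversize_item.
Round 4: (ii) [payment_cleared AND oversize_item -> notify_customer]. Adds notify_customer.
Closure: {address_valid, carrier_assigned, labeled, notify_customer, oversize_item, packed, payment_cleared, priority_ship, route_local, stock_available, stock_low} — 11 facts.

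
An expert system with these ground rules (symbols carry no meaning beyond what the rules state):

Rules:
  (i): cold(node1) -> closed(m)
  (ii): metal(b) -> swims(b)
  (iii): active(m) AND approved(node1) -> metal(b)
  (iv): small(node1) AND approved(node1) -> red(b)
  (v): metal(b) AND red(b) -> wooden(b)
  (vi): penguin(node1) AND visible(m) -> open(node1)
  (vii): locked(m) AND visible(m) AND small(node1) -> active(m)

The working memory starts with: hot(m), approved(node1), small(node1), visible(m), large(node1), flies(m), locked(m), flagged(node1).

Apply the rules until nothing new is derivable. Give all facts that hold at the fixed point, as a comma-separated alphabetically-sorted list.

Round 1 fires (iv), (vii), giving red(b), active(m).
Round 2 fires (iii), giving metal(b).
Round 3 fires (ii), (v), giving swims(b), wooden(b).

active(m), approved(node1), flagged(node1), flies(m), hot(m), large(node1), locked(m), metal(b), red(b), small(node1), swims(b), visible(m), wooden(b)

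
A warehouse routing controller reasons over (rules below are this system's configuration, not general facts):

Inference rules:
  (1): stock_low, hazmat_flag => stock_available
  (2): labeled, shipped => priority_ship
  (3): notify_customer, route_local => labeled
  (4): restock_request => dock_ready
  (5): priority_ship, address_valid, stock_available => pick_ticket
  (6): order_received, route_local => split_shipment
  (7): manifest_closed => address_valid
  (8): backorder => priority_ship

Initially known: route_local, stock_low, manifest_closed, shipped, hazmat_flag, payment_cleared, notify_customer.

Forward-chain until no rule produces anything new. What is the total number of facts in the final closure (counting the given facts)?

12

Round 1 fires (1), (3), (7), giving stock_available, labeled, address_valid.
Round 2 fires (2), giving priority_ship.
Round 3 fires (5), giving pick_ticket.
Closure: {address_valid, hazmat_flag, labeled, manifest_closed, notify_customer, payment_cleared, pick_ticket, priority_ship, route_local, shipped, stock_available, stock_low} — 12 facts.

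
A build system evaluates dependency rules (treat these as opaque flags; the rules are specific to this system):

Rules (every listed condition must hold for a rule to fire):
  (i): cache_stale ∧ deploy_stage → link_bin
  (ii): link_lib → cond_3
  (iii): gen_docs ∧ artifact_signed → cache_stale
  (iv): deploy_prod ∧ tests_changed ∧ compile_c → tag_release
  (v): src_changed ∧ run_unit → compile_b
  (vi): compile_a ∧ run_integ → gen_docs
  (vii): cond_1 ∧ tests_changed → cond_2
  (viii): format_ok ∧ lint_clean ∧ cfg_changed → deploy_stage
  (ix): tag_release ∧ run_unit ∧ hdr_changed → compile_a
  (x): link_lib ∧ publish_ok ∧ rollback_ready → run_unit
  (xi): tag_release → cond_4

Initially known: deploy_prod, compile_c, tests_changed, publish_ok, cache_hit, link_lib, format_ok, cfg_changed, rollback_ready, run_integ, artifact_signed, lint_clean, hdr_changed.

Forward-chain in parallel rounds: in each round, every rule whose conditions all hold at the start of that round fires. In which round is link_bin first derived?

5

Round 1 — (ii), (iv), (viii), (x), derive cond_3, tag_release, deploy_stage, run_unit.
Round 2 — (ix), (xi), derive compile_a, cond_4.
Round 3 — (vi), derive gen_docs.
Round 4 — (iii), derive cache_stale.
Round 5 — (i), derive link_bin.
link_bin first appears in round 5.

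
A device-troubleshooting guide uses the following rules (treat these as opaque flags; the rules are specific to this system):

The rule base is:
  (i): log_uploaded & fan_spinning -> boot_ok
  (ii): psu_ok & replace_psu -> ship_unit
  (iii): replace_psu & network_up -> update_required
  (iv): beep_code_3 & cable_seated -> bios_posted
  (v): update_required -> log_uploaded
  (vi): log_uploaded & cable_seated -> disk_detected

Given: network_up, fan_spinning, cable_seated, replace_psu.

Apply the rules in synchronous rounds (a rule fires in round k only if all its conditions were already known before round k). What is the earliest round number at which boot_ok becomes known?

Round 1: (iii) [replace_psu & network_up -> update_required]. Adds update_required.
Round 2: (v) [update_required -> log_uploaded]. Adds log_uploaded.
Round 3: (i) [log_uploaded & fan_spinning -> boot_ok]; (vi) [log_uploaded & cable_seated -> disk_detected]. Adds boot_ok, disk_detected.
boot_ok first appears in round 3.

3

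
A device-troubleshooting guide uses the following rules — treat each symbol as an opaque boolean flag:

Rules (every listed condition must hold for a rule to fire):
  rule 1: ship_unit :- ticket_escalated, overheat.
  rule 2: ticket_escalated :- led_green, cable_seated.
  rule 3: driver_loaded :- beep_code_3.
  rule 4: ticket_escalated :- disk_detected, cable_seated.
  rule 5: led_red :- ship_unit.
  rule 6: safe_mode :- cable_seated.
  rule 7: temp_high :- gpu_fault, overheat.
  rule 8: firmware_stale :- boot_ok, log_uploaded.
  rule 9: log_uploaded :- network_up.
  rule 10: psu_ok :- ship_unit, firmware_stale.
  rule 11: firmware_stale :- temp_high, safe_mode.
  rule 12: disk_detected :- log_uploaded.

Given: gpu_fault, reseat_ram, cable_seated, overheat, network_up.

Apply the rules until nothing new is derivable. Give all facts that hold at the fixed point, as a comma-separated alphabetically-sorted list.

cable_seated, disk_detected, firmware_stale, gpu_fault, led_red, log_uploaded, network_up, overheat, psu_ok, reseat_ram, safe_mode, ship_unit, temp_high, ticket_escalated

[1] rule 6 [safe_mode :- cable_seated.]; rule 7 [temp_high :- gpu_fault, overheat.]; rule 9 [log_uploaded :- network_up.]. ⇒ new: safe_mode, temp_high, log_uploaded.
[2] rule 11 [firmware_stale :- temp_high, safe_mode.]; rule 12 [disk_detected :- log_uploaded.]. ⇒ new: firmware_stale, disk_detected.
[3] rule 4 [ticket_escalated :- disk_detected, cable_seated.]. ⇒ new: ticket_escalated.
[4] rule 1 [ship_unit :- ticket_escalated, overheat.]. ⇒ new: ship_unit.
[5] rule 5 [led_red :- ship_unit.]; rule 10 [psu_ok :- ship_unit, firmware_stale.]. ⇒ new: led_red, psu_ok.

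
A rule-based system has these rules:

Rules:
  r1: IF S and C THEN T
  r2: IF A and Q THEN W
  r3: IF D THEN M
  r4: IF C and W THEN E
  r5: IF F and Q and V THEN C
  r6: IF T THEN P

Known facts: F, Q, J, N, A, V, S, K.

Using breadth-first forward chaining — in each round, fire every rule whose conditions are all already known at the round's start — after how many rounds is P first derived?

Round 1 — r2, r5, derive W, C.
Round 2 — r1, r4, derive T, E.
Round 3 — r6, derive P.
P first appears in round 3.

3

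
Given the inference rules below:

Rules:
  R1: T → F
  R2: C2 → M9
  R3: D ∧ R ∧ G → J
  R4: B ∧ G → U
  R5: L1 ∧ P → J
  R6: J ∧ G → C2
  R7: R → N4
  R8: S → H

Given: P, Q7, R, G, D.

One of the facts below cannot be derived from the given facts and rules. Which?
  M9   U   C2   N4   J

U

[1] R3 [D ∧ R ∧ G → J]; R7 [R → N4]. ⇒ new: J, N4.
[2] R6 [J ∧ G → C2]. ⇒ new: C2.
[3] R2 [C2 → M9]. ⇒ new: M9.
Derived: J (round 1), N4 (round 1), M9 (round 3), C2 (round 2). U never appears in any round.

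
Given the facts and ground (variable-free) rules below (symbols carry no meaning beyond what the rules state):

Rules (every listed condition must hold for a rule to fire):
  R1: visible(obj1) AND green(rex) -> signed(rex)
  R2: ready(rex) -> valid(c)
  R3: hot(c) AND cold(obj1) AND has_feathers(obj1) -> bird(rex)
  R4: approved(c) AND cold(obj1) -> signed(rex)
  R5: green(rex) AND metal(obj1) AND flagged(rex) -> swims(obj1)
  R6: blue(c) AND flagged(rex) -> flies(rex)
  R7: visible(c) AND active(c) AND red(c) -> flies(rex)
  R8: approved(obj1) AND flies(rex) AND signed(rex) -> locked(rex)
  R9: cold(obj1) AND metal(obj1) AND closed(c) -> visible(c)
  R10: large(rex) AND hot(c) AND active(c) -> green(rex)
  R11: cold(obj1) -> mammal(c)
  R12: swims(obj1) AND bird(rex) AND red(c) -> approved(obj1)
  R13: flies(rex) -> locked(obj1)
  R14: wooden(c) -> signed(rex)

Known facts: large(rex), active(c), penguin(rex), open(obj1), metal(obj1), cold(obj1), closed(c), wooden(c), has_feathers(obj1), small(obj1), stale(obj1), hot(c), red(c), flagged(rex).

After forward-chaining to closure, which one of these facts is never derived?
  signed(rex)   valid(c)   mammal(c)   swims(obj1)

valid(c)

Round 1: R3 [hot(c) AND cold(obj1) AND has_feathers(obj1) -> bird(rex)]; R9 [cold(obj1) AND metal(obj1) AND closed(c) -> visible(c)]; R10 [large(rex) AND hot(c) AND active(c) -> green(rex)]; R11 [cold(obj1) -> mammal(c)]; R14 [wooden(c) -> signed(rex)]. Adds bird(rex), visible(c), green(rex), mammal(c), signed(rex).
Round 2: R5 [green(rex) AND metal(obj1) AND flagged(rex) -> swims(obj1)]; R7 [visible(c) AND active(c) AND red(c) -> flies(rex)]. Adds swims(obj1), flies(rex).
Round 3: R12 [swims(obj1) AND bird(rex) AND red(c) -> approved(obj1)]; R13 [flies(rex) -> locked(obj1)]. Adds approved(obj1), locked(obj1).
Round 4: R8 [approved(obj1) AND flies(rex) AND signed(rex) -> locked(rex)]. Adds locked(rex).
Derived: swims(obj1) (round 2), signed(rex) (round 1), mammal(c) (round 1). valid(c) never appears in any round.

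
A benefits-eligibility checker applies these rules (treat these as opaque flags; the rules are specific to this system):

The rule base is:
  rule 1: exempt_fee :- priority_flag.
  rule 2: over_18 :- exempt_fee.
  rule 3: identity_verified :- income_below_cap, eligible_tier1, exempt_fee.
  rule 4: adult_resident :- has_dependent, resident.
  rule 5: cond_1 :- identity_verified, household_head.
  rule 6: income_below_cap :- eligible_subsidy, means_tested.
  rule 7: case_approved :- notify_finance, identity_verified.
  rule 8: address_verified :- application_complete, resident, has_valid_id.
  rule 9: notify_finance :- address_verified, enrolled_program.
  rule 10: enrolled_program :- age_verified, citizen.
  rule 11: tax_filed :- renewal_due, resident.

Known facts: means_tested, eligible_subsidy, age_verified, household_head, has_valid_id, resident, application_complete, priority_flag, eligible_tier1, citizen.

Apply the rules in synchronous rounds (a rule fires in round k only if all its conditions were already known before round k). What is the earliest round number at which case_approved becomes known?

3

Round 1 fires rule 1, rule 6, rule 8, rule 10, giving exempt_fee, income_below_cap, address_verified, enrolled_program.
Round 2 fires rule 2, rule 3, rule 9, giving over_18, identity_verified, notify_finance.
Round 3 fires rule 5, rule 7, giving cond_1, case_approved.
case_approved first appears in round 3.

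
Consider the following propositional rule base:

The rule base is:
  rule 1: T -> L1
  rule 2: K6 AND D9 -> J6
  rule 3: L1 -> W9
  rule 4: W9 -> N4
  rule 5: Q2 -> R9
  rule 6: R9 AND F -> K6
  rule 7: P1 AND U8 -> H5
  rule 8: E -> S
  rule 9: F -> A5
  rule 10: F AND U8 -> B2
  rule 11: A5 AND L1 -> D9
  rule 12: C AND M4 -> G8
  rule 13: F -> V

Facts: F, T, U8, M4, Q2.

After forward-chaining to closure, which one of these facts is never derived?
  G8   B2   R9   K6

G8

Round 1 fires rule 1, rule 5, rule 9, rule 10, rule 13, giving L1, R9, A5, B2, V.
Round 2 fires rule 3, rule 6, rule 11, giving W9, K6, D9.
Round 3 fires rule 2, rule 4, giving J6, N4.
Derived: B2 (round 1), K6 (round 2), R9 (round 1). G8 never appears in any round.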